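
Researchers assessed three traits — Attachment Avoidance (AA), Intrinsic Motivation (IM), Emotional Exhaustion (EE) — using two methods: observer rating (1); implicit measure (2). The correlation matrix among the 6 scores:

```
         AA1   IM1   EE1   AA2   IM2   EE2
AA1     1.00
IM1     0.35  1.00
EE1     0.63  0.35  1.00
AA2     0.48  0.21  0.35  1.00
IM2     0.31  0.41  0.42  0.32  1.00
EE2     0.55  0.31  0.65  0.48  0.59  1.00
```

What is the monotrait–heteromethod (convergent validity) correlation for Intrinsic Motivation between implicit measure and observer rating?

0.41

Same trait (IM), different methods: r(IM2, IM1) = 0.41.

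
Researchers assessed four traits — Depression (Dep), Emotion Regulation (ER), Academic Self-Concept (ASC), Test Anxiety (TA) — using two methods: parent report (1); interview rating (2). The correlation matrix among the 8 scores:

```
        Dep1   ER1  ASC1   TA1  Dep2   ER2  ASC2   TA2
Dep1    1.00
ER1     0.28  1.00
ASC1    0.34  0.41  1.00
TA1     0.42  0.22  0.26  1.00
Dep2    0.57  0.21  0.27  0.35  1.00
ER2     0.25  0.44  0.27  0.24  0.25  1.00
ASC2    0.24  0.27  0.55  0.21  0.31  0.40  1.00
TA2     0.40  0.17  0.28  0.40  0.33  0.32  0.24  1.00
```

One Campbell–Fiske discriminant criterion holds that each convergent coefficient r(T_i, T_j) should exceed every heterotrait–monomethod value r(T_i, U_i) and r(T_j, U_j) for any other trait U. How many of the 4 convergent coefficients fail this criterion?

Each convergent coefficient versus the relevant comparison correlations:
Dep (methods 1·2): 0.57 vs {0.28, 0.25, 0.34, 0.31, 0.42, 0.33} → pass.
ER (methods 1·2): 0.44 vs {0.28, 0.25, 0.41, 0.40, 0.22, 0.32} → pass.
ASC (methods 1·2): 0.55 vs {0.34, 0.31, 0.41, 0.40, 0.26, 0.24} → pass.
TA (methods 1·2): 0.40 vs {0.42, 0.33, 0.22, 0.32, 0.26, 0.24} → fail.
1 of 4 fail.

1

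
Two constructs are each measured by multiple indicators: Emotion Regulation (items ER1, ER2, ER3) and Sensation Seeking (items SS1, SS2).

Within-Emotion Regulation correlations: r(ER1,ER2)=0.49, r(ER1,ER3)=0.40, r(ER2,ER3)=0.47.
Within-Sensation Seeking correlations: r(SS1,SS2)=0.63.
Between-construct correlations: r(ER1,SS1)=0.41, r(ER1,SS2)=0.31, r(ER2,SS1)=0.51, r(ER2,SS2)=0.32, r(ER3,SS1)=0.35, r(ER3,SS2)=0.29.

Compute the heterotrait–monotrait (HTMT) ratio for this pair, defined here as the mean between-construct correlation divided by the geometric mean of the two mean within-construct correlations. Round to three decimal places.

Mean heterotrait r = 2.19/6 = 0.3650.
Mean within-ER = 1.36/3 = 0.4533; mean within-SS = 0.63/1 = 0.6300.
Geometric mean = √(0.4533 × 0.6300) = 0.5344.
HTMT = 0.3650 / 0.5344 = 0.683.

0.683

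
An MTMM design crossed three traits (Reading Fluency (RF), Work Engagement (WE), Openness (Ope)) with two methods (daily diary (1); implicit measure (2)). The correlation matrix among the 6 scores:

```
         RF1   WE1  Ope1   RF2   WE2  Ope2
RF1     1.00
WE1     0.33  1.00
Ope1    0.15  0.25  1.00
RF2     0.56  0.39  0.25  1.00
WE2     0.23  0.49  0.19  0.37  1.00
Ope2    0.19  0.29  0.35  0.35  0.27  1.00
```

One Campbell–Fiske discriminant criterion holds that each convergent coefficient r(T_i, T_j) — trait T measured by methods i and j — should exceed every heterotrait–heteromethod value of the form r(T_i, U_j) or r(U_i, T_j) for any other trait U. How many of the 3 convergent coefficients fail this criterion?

0

Each convergent coefficient versus the relevant comparison correlations:
RF (methods 1·2): 0.56 vs {0.23, 0.39, 0.19, 0.25} → pass.
WE (methods 1·2): 0.49 vs {0.39, 0.23, 0.29, 0.19} → pass.
Ope (methods 1·2): 0.35 vs {0.25, 0.19, 0.19, 0.29} → pass.
0 of 3 fail.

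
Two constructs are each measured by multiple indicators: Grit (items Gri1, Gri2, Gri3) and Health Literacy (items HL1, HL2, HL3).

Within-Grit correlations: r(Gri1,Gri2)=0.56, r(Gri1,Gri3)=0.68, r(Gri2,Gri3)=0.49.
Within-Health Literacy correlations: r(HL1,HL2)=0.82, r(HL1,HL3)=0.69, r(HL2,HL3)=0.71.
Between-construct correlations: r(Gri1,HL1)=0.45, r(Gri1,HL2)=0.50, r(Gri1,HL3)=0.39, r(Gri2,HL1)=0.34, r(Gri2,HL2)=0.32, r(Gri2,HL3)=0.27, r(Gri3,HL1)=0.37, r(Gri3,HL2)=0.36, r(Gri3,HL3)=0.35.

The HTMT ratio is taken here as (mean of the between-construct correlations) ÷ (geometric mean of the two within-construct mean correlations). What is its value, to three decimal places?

0.570

Mean heterotrait r = 3.35/9 = 0.3722.
Mean within-Gri = 1.73/3 = 0.5767; mean within-HL = 2.22/3 = 0.7400.
Geometric mean = √(0.5767 × 0.7400) = 0.6533.
HTMT = 0.3722 / 0.6533 = 0.570.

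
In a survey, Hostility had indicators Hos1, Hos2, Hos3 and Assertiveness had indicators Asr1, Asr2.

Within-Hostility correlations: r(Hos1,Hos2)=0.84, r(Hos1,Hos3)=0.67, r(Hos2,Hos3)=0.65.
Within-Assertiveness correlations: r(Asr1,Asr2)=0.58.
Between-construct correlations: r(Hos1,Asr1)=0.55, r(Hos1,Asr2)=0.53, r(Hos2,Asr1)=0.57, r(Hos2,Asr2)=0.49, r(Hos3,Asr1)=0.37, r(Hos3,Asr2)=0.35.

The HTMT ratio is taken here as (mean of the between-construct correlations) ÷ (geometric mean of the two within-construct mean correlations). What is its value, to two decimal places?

0.74

Mean heterotrait r = 2.86/6 = 0.4767.
Mean within-Hos = 2.16/3 = 0.7200; mean within-Asr = 0.58/1 = 0.5800.
Geometric mean = √(0.7200 × 0.5800) = 0.6462.
HTMT = 0.4767 / 0.6462 = 0.74.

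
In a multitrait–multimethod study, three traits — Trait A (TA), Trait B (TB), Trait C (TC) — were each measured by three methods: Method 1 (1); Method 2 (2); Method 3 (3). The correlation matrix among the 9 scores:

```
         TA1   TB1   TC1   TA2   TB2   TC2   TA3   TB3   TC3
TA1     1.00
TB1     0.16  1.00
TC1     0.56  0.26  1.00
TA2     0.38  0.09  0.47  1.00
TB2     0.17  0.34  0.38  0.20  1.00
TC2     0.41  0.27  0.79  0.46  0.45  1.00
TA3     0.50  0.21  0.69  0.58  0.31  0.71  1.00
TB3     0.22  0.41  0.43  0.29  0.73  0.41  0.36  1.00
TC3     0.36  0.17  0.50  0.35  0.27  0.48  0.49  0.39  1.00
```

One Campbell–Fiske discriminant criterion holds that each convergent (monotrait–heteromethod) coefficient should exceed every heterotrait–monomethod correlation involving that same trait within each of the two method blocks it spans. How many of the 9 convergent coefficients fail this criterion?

Checking each validity diagonal entry against its comparison values:
TA (methods 1·2): 0.38 vs {0.16, 0.20, 0.56, 0.46} → fail.
TA (methods 1·3): 0.50 vs {0.16, 0.36, 0.56, 0.49} → fail.
TA (methods 2·3): 0.58 vs {0.20, 0.36, 0.46, 0.49} → pass.
TB (methods 1·2): 0.34 vs {0.16, 0.20, 0.26, 0.45} → fail.
TB (methods 1·3): 0.41 vs {0.16, 0.36, 0.26, 0.39} → pass.
TB (methods 2·3): 0.73 vs {0.20, 0.36, 0.45, 0.39} → pass.
TC (methods 1·2): 0.79 vs {0.56, 0.46, 0.26, 0.45} → pass.
TC (methods 1·3): 0.50 vs {0.56, 0.49, 0.26, 0.39} → fail.
TC (methods 2·3): 0.48 vs {0.46, 0.49, 0.45, 0.39} → fail.
5 of 9 fail.

5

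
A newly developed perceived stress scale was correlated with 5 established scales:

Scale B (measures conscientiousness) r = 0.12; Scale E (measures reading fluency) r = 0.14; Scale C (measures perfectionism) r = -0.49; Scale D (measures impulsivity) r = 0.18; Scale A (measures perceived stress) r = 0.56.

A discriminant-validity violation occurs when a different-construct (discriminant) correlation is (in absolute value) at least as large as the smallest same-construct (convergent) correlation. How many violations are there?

Convergent (same construct = perceived stress): Scale A.
Smallest convergent = 0.56. Discriminant |r|: 0.12, 0.14, 0.49, 0.18; count ≥ 0.56 → 0.

0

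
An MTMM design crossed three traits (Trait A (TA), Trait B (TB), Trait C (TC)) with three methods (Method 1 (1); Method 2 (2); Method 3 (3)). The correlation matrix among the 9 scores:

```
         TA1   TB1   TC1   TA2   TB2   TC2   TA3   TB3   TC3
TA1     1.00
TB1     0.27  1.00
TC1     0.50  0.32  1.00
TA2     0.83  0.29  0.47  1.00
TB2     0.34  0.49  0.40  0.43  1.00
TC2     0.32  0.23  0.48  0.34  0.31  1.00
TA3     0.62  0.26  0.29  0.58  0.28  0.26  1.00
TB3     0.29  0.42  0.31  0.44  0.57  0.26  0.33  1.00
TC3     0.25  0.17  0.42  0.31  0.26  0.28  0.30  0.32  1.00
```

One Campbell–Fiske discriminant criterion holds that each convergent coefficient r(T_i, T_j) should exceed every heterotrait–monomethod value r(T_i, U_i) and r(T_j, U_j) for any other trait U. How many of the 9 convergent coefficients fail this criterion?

Checking each validity diagonal entry against its comparison values:
TA (methods 1·2): 0.83 vs {0.27, 0.43, 0.50, 0.34} → pass.
TA (methods 1·3): 0.62 vs {0.27, 0.33, 0.50, 0.30} → pass.
TA (methods 2·3): 0.58 vs {0.43, 0.33, 0.34, 0.30} → pass.
TB (methods 1·2): 0.49 vs {0.27, 0.43, 0.32, 0.31} → pass.
TB (methods 1·3): 0.42 vs {0.27, 0.33, 0.32, 0.32} → pass.
TB (methods 2·3): 0.57 vs {0.43, 0.33, 0.31, 0.32} → pass.
TC (methods 1·2): 0.48 vs {0.50, 0.34, 0.32, 0.31} → fail.
TC (methods 1·3): 0.42 vs {0.50, 0.30, 0.32, 0.32} → fail.
TC (methods 2·3): 0.28 vs {0.34, 0.30, 0.31, 0.32} → fail.
3 of 9 fail.

3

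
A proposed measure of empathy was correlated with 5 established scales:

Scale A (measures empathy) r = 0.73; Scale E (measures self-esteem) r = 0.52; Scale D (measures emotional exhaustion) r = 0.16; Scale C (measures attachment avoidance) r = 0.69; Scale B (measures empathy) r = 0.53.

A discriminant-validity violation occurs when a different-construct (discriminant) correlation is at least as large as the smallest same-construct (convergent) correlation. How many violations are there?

1

Convergent (same construct = empathy): Scale A, Scale B.
Smallest convergent = 0.53. Discriminant values: 0.52, 0.16, 0.69; count ≥ 0.53 → 1.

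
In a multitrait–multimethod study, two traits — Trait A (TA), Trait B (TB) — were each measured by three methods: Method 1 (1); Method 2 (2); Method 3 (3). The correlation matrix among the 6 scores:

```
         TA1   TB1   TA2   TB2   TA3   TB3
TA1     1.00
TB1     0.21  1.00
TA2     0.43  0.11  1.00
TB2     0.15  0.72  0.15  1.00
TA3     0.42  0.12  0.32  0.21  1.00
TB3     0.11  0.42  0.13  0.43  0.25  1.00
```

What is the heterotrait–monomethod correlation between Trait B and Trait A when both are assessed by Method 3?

0.25

Different traits, same method: r(TB3, TA3) = 0.25.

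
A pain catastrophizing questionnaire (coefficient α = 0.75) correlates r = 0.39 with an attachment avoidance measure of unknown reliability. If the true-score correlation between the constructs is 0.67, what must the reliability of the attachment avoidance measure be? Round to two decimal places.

0.45

r_true = r_obs / √(r_xx · r_yy) ⇒ 0.67 = 0.39 / √(0.75 · r_yy).
√(0.75 · r_yy) = 0.39 / 0.67 = 0.5821; 0.75 · r_yy = 0.3388; r_yy = 0.3388 / 0.75 ≈ 0.45.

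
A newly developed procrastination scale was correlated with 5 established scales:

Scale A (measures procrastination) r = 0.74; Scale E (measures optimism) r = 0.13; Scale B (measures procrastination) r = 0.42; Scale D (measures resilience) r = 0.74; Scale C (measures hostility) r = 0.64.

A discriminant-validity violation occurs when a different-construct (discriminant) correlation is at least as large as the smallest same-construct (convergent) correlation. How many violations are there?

Convergent (same construct = procrastination): Scale A, Scale B.
Smallest convergent = 0.42. Discriminant values: 0.13, 0.74, 0.64; count ≥ 0.42 → 2.

2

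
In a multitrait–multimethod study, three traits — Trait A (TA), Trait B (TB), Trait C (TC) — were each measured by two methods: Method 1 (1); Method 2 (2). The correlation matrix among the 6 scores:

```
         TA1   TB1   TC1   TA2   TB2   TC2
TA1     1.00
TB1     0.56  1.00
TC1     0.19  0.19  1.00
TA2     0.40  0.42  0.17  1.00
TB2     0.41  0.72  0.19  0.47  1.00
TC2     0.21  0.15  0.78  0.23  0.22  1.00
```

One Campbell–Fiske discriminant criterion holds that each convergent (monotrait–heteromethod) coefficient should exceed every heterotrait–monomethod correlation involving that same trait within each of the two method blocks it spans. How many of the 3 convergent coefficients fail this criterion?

Checking each validity diagonal entry against its comparison values:
TA (methods 1·2): 0.40 vs {0.56, 0.47, 0.19, 0.23} → fail.
TB (methods 1·2): 0.72 vs {0.56, 0.47, 0.19, 0.22} → pass.
TC (methods 1·2): 0.78 vs {0.19, 0.23, 0.19, 0.22} → pass.
1 of 3 fail.

1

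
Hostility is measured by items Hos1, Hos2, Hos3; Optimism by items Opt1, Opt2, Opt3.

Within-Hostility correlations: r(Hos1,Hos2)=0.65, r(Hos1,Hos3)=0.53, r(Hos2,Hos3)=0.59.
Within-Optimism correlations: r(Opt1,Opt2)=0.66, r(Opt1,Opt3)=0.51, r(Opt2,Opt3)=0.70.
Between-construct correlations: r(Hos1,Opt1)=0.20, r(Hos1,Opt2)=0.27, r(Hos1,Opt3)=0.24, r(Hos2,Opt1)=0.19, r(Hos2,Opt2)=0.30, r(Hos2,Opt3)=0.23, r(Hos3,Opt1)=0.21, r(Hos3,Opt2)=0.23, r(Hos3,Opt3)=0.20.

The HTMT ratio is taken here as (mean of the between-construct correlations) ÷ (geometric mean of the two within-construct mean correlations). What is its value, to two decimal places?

0.38

Mean heterotrait r = 2.07/9 = 0.2300.
Mean within-Hos = 1.77/3 = 0.5900; mean within-Opt = 1.87/3 = 0.6233.
Geometric mean = √(0.5900 × 0.6233) = 0.6064.
HTMT = 0.2300 / 0.6064 = 0.38.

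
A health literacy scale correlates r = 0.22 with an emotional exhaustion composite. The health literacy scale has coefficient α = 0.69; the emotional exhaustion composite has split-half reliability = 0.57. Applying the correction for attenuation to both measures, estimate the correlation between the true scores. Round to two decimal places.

r_true = r_obs / √(r_xx · r_yy) = 0.22 / √(0.69 × 0.57) = 0.22 / √0.3933 = 0.22 / 0.6271 ≈ 0.35.

0.35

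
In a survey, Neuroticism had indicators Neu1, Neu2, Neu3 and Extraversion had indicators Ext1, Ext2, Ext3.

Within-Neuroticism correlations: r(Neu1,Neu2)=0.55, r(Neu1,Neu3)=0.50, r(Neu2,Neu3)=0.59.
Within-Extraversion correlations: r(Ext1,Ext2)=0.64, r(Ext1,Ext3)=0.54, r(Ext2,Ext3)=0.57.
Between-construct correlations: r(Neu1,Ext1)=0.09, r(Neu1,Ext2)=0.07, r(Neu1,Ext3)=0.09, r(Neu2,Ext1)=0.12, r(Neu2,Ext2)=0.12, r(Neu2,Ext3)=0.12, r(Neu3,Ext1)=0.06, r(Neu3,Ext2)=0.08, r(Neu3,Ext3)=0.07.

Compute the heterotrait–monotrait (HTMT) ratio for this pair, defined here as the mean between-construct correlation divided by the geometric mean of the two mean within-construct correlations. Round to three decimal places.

0.161

Mean heterotrait r = 0.82/9 = 0.0911.
Mean within-Neu = 1.64/3 = 0.5467; mean within-Ext = 1.75/3 = 0.5833.
Geometric mean = √(0.5467 × 0.5833) = 0.5647.
HTMT = 0.0911 / 0.5647 = 0.161.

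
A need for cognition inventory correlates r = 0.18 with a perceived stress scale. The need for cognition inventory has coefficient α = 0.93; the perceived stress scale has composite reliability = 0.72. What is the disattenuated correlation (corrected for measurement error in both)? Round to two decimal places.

r_true = r_obs / √(r_xx · r_yy) = 0.18 / √(0.93 × 0.72) = 0.18 / √0.6696 = 0.18 / 0.8183 ≈ 0.22.

0.22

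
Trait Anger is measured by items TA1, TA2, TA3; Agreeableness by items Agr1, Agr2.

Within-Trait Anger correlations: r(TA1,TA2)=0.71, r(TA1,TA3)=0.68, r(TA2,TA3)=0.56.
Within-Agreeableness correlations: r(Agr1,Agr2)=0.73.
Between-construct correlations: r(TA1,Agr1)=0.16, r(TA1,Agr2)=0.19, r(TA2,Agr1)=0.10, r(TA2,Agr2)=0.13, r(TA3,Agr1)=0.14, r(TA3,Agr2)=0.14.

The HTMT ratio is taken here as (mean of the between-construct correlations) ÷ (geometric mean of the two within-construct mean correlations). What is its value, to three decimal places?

Mean between = 0.86/6 = 0.1433.
Mean within-TA = 1.95/3 = 0.6500; mean within-Agr = 0.73/1 = 0.7300.
Geometric mean = √(0.6500 × 0.7300) = 0.6888.
HTMT = 0.1433 / 0.6888 = 0.208.

0.208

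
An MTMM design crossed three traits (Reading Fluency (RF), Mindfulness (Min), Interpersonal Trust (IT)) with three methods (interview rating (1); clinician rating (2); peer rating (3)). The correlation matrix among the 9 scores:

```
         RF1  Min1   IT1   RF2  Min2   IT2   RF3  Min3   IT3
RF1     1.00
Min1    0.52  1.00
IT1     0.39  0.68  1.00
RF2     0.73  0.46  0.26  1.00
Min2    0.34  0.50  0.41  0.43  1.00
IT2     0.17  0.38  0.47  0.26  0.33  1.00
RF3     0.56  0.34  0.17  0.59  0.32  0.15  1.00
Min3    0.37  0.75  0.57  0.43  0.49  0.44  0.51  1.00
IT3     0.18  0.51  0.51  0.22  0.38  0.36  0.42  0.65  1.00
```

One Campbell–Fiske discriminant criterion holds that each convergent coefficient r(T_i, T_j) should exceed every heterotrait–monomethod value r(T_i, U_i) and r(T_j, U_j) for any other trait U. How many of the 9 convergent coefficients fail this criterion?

5

Each convergent coefficient versus the relevant comparison correlations:
RF (methods 1·2): 0.73 vs {0.52, 0.43, 0.39, 0.26} → pass.
RF (methods 1·3): 0.56 vs {0.52, 0.51, 0.39, 0.42} → pass.
RF (methods 2·3): 0.59 vs {0.43, 0.51, 0.26, 0.42} → pass.
Min (methods 1·2): 0.50 vs {0.52, 0.43, 0.68, 0.33} → fail.
Min (methods 1·3): 0.75 vs {0.52, 0.51, 0.68, 0.65} → pass.
Min (methods 2·3): 0.49 vs {0.43, 0.51, 0.33, 0.65} → fail.
IT (methods 1·2): 0.47 vs {0.39, 0.26, 0.68, 0.33} → fail.
IT (methods 1·3): 0.51 vs {0.39, 0.42, 0.68, 0.65} → fail.
IT (methods 2·3): 0.36 vs {0.26, 0.42, 0.33, 0.65} → fail.
5 of 9 fail.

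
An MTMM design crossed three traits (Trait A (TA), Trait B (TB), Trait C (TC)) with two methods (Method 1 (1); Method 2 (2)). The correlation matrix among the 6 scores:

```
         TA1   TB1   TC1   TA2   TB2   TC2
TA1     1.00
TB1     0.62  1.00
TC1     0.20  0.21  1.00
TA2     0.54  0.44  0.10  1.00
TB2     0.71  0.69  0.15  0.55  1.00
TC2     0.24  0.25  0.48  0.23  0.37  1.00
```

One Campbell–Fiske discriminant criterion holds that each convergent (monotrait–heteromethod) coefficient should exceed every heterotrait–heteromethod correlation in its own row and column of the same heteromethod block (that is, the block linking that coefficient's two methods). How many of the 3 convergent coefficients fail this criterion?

Convergent coefficients and their comparison sets:
TA (methods 1·2): 0.54 vs {0.71, 0.44, 0.24, 0.10} → fail.
TB (methods 1·2): 0.69 vs {0.44, 0.71, 0.25, 0.15} → fail.
TC (methods 1·2): 0.48 vs {0.10, 0.24, 0.15, 0.25} → pass.
2 of 3 fail.

2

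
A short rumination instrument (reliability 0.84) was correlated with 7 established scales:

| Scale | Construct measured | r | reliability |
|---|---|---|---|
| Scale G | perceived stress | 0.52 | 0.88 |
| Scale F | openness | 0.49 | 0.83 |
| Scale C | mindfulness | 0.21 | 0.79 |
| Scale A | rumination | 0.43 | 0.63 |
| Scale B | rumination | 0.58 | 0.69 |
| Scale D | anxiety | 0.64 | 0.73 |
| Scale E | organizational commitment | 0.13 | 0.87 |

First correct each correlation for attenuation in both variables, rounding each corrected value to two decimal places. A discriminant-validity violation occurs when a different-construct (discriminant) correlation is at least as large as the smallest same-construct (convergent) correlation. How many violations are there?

Disattenuated r (r / √(r_scale · r_new)):
  Scale G (disc): 0.52 / √(0.88·0.84) = 0.60
  Scale F (disc): 0.49 / √(0.83·0.84) = 0.59
  Scale C (disc): 0.21 / √(0.79·0.84) = 0.26
  Scale A (conv): 0.43 / √(0.63·0.84) = 0.59
  Scale B (conv): 0.58 / √(0.69·0.84) = 0.76
  Scale D (disc): 0.64 / √(0.73·0.84) = 0.82
  Scale E (disc): 0.13 / √(0.87·0.84) = 0.15
Smallest convergent = 0.59. Discriminant values: 0.60, 0.59, 0.26, 0.82, 0.15; count ≥ 0.59 → 3.

3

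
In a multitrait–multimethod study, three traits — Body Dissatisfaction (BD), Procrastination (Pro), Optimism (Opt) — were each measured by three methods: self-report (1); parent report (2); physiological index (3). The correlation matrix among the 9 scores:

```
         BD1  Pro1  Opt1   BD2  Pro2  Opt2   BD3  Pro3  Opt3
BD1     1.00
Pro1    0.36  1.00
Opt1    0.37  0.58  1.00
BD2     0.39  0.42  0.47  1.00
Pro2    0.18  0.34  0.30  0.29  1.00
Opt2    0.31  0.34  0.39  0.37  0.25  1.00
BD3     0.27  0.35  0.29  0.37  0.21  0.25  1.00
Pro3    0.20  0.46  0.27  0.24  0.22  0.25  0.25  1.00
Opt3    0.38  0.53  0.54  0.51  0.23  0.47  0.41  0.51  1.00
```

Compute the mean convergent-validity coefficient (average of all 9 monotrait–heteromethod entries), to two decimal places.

Convergent values: 0.39, 0.27, 0.37, 0.34, 0.46, 0.22, 0.39, 0.54, 0.47; mean = 3.45/9 = 0.38.

0.38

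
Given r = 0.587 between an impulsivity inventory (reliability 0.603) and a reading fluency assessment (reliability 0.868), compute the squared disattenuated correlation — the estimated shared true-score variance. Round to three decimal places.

Disattenuated r = 0.587 / √(0.603 × 0.868) = 0.587 / 0.7235 = 0.8113.
Shared true-score variance = 0.8113² = 0.6582 ≈ 0.658.

0.658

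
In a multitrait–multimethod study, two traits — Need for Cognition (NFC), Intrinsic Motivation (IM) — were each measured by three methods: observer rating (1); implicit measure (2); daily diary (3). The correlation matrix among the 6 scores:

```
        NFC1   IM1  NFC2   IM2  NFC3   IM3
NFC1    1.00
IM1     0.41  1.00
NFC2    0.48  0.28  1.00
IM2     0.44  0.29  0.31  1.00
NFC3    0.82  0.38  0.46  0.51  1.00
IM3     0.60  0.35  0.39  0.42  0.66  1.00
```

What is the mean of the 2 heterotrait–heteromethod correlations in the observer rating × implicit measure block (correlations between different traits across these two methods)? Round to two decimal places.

0.36

HTHM values (method 1 × method 2): 0.44, 0.28; mean = 0.72/2 = 0.36.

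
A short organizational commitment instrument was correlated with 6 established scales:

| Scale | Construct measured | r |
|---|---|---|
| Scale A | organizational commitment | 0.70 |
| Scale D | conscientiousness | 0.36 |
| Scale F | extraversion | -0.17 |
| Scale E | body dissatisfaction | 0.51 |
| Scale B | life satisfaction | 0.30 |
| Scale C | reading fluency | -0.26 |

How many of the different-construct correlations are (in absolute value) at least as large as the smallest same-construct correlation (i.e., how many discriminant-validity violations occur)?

0

Convergent (same construct = organizational commitment): Scale A.
Smallest convergent = 0.70. Discriminant |r|: 0.36, 0.17, 0.51, 0.30, 0.26; count ≥ 0.70 → 0.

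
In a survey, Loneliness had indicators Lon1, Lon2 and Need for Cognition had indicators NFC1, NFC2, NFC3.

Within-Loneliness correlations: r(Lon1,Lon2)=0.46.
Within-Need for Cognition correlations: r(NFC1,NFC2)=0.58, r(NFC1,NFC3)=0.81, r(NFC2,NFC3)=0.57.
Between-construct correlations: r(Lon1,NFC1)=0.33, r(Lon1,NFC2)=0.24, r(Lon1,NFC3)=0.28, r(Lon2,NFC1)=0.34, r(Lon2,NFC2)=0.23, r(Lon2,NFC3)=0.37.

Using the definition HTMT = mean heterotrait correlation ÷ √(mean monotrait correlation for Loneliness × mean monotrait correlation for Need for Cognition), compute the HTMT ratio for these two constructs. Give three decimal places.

Mean heterotrait r = 1.79/6 = 0.2983.
Mean within-Lon = 0.46/1 = 0.4600; mean within-NFC = 1.96/3 = 0.6533.
Geometric mean = √(0.4600 × 0.6533) = 0.5482.
HTMT = 0.2983 / 0.5482 = 0.544.

0.544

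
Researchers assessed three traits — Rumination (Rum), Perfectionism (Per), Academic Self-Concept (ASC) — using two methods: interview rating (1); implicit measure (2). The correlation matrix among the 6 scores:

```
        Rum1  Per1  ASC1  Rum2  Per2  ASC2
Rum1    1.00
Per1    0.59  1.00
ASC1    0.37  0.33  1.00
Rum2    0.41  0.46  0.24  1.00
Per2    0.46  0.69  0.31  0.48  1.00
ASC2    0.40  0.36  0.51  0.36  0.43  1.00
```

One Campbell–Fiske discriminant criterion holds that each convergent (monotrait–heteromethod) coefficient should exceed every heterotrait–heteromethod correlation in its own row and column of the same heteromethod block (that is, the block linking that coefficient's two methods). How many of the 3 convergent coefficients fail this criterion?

1

Each convergent coefficient versus the relevant comparison correlations:
Rum (methods 1·2): 0.41 vs {0.46, 0.46, 0.40, 0.24} → fail.
Per (methods 1·2): 0.69 vs {0.46, 0.46, 0.36, 0.31} → pass.
ASC (methods 1·2): 0.51 vs {0.24, 0.40, 0.31, 0.36} → pass.
1 of 3 fail.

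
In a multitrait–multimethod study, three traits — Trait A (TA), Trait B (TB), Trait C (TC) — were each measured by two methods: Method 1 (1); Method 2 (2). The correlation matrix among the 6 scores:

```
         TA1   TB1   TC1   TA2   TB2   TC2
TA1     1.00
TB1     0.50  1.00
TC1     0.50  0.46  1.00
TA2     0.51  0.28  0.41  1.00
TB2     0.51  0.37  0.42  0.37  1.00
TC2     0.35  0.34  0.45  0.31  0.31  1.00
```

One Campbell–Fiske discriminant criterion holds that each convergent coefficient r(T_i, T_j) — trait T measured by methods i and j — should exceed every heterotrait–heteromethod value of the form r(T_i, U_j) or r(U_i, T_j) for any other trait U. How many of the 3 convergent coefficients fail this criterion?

Each convergent coefficient versus the relevant comparison correlations:
TA (methods 1·2): 0.51 vs {0.51, 0.28, 0.35, 0.41} → fail.
TB (methods 1·2): 0.37 vs {0.28, 0.51, 0.34, 0.42} → fail.
TC (methods 1·2): 0.45 vs {0.41, 0.35, 0.42, 0.34} → pass.
2 of 3 fail.

2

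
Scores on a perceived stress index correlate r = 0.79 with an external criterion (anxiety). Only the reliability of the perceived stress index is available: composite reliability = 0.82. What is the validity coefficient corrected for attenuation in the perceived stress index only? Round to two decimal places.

Single correction: r_c = r_obs / √r_xx = 0.79 / √0.82 = 0.79 / 0.9055 ≈ 0.87.

0.87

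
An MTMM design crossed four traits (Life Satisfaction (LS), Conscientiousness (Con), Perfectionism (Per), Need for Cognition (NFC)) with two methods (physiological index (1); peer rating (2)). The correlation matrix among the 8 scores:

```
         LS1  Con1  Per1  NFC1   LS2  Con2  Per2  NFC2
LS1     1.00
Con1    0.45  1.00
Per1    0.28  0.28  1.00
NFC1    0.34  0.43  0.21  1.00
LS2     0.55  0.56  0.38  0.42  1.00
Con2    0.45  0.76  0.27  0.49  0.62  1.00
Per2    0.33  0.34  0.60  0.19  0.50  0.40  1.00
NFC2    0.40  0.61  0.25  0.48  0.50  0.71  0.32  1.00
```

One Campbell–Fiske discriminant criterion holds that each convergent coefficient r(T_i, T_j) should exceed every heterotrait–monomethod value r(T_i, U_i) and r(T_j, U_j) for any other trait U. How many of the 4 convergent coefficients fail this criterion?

2

Checking each validity diagonal entry against its comparison values:
LS (methods 1·2): 0.55 vs {0.45, 0.62, 0.28, 0.50, 0.34, 0.50} → fail.
Con (methods 1·2): 0.76 vs {0.45, 0.62, 0.28, 0.40, 0.43, 0.71} → pass.
Per (methods 1·2): 0.60 vs {0.28, 0.50, 0.28, 0.40, 0.21, 0.32} → pass.
NFC (methods 1·2): 0.48 vs {0.34, 0.50, 0.43, 0.71, 0.21, 0.32} → fail.
2 of 4 fail.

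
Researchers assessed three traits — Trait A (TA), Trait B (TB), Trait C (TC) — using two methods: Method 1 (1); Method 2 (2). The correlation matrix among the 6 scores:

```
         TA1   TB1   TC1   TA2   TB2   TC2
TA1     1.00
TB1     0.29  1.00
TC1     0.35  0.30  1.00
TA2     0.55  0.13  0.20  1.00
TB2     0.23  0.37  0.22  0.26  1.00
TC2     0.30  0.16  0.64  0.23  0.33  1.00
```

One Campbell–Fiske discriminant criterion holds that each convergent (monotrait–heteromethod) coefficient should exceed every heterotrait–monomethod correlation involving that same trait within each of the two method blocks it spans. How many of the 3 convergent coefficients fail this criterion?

Each convergent coefficient versus the relevant comparison correlations:
TA (methods 1·2): 0.55 vs {0.29, 0.26, 0.35, 0.23} → pass.
TB (methods 1·2): 0.37 vs {0.29, 0.26, 0.30, 0.33} → pass.
TC (methods 1·2): 0.64 vs {0.35, 0.23, 0.30, 0.33} → pass.
0 of 3 fail.

0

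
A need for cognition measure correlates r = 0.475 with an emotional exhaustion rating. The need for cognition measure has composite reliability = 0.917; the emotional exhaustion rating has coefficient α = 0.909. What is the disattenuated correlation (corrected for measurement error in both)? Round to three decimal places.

r_true = r_obs / √(r_xx · r_yy) = 0.475 / √(0.917 × 0.909) = 0.475 / √0.833553 = 0.475 / 0.9130 ≈ 0.520.

0.520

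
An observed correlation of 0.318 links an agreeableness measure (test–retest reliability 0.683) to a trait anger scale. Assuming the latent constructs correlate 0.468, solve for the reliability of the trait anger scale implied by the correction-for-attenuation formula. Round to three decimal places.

0.676

r_true = r_obs / √(r_xx · r_yy) ⇒ 0.468 = 0.318 / √(0.683 · r_yy).
√(0.683 · r_yy) = 0.318 / 0.468 = 0.6795; 0.683 · r_yy = 0.4617; r_yy = 0.4617 / 0.683 ≈ 0.676.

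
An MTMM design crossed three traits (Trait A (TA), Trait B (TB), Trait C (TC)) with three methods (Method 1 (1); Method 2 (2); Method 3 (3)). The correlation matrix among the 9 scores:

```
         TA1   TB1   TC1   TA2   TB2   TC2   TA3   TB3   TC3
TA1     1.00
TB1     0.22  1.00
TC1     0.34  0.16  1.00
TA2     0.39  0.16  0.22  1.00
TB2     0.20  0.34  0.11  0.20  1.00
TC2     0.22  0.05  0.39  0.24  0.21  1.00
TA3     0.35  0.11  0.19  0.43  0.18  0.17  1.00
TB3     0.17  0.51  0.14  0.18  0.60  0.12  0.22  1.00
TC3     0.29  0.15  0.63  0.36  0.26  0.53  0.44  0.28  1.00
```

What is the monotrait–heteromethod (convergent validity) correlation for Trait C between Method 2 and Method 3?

Same trait (TC), different methods: r(TC2, TC3) = 0.53.

0.53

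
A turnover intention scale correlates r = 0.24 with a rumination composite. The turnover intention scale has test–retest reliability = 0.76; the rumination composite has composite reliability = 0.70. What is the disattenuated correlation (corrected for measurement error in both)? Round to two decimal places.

r_true = r_obs / √(r_xx · r_yy) = 0.24 / √(0.76 × 0.70) = 0.24 / √0.5320 = 0.24 / 0.7294 ≈ 0.33.

0.33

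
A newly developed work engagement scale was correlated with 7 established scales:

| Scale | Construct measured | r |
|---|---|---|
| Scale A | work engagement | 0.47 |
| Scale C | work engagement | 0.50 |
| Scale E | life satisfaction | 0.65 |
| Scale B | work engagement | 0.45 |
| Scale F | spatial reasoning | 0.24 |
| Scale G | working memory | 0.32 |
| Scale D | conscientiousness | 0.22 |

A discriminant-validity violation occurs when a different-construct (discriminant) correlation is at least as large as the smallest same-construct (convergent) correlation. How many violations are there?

1

Convergent (same construct = work engagement): Scale A, Scale C, Scale B.
Smallest convergent = 0.45. Discriminant values: 0.65, 0.24, 0.32, 0.22; count ≥ 0.45 → 1.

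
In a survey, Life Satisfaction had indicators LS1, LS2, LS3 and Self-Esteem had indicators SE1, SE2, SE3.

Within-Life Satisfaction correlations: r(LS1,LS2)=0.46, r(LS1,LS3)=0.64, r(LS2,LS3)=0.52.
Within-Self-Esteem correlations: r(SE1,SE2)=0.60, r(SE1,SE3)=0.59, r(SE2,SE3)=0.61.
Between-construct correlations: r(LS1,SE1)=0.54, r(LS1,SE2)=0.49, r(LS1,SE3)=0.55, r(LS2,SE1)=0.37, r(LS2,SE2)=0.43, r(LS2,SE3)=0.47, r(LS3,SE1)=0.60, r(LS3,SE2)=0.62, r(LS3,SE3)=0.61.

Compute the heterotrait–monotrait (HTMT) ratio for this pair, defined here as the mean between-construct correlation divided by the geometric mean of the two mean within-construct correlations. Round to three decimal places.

0.914

Mean between = 4.68/9 = 0.5200.
Mean within-LS = 1.62/3 = 0.5400; mean within-SE = 1.80/3 = 0.6000.
Geometric mean = √(0.5400 × 0.6000) = 0.5692.
HTMT = 0.5200 / 0.5692 = 0.914.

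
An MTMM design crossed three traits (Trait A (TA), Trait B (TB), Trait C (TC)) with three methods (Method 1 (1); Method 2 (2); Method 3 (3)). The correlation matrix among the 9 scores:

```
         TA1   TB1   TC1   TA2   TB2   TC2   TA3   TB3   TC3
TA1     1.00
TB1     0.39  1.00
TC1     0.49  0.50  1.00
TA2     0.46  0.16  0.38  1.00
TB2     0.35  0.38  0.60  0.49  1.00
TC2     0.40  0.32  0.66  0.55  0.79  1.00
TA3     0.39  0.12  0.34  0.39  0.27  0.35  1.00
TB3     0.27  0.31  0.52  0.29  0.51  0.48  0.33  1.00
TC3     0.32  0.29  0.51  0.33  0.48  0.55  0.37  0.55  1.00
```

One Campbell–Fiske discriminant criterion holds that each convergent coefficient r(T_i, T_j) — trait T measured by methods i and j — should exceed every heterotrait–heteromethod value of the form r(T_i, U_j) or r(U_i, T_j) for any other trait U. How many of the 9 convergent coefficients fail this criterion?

3

Checking each validity diagonal entry against its comparison values:
TA (methods 1·2): 0.46 vs {0.35, 0.16, 0.40, 0.38} → pass.
TA (methods 1·3): 0.39 vs {0.27, 0.12, 0.32, 0.34} → pass.
TA (methods 2·3): 0.39 vs {0.29, 0.27, 0.33, 0.35} → pass.
TB (methods 1·2): 0.38 vs {0.16, 0.35, 0.32, 0.60} → fail.
TB (methods 1·3): 0.31 vs {0.12, 0.27, 0.29, 0.52} → fail.
TB (methods 2·3): 0.51 vs {0.27, 0.29, 0.48, 0.48} → pass.
TC (methods 1·2): 0.66 vs {0.38, 0.40, 0.60, 0.32} → pass.
TC (methods 1·3): 0.51 vs {0.34, 0.32, 0.52, 0.29} → fail.
TC (methods 2·3): 0.55 vs {0.35, 0.33, 0.48, 0.48} → pass.
3 of 9 fail.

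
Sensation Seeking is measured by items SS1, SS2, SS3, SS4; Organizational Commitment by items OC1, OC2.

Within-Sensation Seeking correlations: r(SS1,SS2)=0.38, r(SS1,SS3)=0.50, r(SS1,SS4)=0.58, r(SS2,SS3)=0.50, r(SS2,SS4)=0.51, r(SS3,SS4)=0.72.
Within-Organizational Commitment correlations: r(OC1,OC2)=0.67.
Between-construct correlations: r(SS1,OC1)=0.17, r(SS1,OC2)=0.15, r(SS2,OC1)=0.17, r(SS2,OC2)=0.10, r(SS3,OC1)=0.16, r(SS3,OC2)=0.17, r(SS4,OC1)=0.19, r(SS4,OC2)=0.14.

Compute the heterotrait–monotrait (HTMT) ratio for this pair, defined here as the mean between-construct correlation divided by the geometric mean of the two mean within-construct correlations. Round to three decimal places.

Mean between = 1.25/8 = 0.1563.
Mean within-SS = 3.19/6 = 0.5317; mean within-OC = 0.67/1 = 0.6700.
Geometric mean = √(0.5317 × 0.6700) = 0.5969.
HTMT = 0.1563 / 0.5969 = 0.262.

0.262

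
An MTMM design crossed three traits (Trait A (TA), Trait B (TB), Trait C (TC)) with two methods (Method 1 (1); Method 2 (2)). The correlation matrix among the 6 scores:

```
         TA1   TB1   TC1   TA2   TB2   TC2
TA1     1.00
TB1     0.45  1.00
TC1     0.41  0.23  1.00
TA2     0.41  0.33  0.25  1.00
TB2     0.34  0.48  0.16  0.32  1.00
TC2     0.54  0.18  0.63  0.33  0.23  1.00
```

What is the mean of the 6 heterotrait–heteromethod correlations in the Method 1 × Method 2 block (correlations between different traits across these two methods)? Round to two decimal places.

0.30

HTHM values (method 1 × method 2): 0.34, 0.54, 0.33, 0.18, 0.25, 0.16; mean = 1.80/6 = 0.30.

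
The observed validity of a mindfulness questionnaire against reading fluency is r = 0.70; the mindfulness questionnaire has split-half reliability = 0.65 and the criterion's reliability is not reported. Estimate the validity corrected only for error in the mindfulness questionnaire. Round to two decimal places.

0.87

Single correction: r_c = r_obs / √r_xx = 0.70 / √0.65 = 0.70 / 0.8062 ≈ 0.87.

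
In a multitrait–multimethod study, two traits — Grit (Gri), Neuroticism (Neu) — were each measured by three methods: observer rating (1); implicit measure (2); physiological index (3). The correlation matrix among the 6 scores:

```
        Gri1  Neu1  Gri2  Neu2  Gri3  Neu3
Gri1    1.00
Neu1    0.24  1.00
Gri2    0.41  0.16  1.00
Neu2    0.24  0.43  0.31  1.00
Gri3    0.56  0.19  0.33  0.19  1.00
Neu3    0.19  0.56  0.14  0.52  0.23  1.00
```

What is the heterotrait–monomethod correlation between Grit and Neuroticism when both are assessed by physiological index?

Different traits, same method: r(Gri3, Neu3) = 0.23.

0.23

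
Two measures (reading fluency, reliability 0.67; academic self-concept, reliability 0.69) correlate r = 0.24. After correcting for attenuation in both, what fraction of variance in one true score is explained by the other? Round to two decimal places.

Disattenuated r = 0.24 / √(0.67 × 0.69) = 0.24 / 0.6799 = 0.3530.
Shared true-score variance = 0.3530² = 0.1246 ≈ 0.12.

0.12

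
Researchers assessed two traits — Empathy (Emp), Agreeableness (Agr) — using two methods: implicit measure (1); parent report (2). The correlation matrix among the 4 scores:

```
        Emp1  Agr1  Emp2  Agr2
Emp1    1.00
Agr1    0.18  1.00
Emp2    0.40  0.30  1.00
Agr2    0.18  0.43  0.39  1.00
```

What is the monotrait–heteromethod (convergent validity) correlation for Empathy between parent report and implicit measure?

Same trait (Emp), different methods: r(Emp2, Emp1) = 0.40.

0.40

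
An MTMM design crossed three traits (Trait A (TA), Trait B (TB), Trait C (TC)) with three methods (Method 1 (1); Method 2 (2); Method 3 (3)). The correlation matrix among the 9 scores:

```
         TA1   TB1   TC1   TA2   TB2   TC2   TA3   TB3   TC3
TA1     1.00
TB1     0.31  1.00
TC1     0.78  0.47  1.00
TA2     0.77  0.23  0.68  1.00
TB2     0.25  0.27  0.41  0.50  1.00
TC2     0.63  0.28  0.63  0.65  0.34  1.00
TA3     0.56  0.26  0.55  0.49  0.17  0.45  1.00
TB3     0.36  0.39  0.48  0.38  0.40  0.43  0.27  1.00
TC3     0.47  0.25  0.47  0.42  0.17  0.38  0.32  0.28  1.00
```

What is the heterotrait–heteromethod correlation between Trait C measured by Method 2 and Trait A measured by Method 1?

Different traits and methods: r(TC2, TA1) = 0.63.

0.63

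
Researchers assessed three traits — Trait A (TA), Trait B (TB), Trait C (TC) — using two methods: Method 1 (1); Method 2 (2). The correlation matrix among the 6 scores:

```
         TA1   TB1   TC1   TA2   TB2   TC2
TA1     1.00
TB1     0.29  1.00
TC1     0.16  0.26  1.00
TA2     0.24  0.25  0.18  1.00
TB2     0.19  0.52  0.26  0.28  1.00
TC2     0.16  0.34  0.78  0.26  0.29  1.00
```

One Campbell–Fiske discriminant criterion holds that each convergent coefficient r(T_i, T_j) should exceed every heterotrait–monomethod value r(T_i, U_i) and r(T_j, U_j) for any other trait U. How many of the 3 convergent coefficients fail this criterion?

Each convergent coefficient versus the relevant comparison correlations:
TA (methods 1·2): 0.24 vs {0.29, 0.28, 0.16, 0.26} → fail.
TB (methods 1·2): 0.52 vs {0.29, 0.28, 0.26, 0.29} → pass.
TC (methods 1·2): 0.78 vs {0.16, 0.26, 0.26, 0.29} → pass.
1 of 3 fail.

1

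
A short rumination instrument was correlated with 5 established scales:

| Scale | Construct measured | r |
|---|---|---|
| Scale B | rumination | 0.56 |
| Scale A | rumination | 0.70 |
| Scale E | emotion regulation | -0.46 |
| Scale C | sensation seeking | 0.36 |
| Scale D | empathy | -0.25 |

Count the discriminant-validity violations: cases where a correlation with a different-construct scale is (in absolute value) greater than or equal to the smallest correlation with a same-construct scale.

0

Convergent (same construct = rumination): Scale B, Scale A.
Smallest convergent = 0.56. Discriminant |r|: 0.46, 0.36, 0.25; count ≥ 0.56 → 0.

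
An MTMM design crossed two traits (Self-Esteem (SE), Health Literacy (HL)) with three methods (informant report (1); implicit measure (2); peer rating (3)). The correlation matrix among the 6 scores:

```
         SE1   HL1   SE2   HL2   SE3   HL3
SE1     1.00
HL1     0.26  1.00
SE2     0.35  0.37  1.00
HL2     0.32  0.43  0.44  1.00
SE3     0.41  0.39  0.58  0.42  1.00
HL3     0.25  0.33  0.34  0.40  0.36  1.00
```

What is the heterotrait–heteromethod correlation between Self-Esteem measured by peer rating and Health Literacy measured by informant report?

Different traits and methods: r(SE3, HL1) = 0.39.

0.39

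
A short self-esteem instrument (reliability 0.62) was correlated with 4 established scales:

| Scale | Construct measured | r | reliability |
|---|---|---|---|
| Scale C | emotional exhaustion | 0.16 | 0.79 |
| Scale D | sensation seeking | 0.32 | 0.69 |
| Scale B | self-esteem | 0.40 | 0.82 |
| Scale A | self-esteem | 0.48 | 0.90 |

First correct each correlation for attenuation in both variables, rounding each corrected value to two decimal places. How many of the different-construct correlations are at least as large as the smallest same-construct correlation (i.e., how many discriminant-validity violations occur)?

0

Disattenuated r (r / √(r_scale · r_new)):
  Scale C (disc): 0.16 / √(0.79·0.62) = 0.23
  Scale D (disc): 0.32 / √(0.69·0.62) = 0.49
  Scale B (conv): 0.40 / √(0.82·0.62) = 0.56
  Scale A (conv): 0.48 / √(0.90·0.62) = 0.64
Smallest convergent = 0.56. Discriminant values: 0.23, 0.49; count ≥ 0.56 → 0.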